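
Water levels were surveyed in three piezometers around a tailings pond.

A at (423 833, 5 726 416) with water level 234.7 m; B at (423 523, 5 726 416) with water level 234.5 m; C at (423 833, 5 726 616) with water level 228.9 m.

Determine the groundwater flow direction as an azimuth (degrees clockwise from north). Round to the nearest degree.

359°

∂h/∂x = (234.5 − 234.7) / (423523 − 423833) = +0.0006452
∂h/∂y = (228.9 − 234.7) / (5726616 − 5726416) = -0.02900
Flow direction (−∇h) has components (-0.0006452 E, +0.02900 N).
Azimuth = atan2(E, N) = atan2(-0.0006452, +0.02900) = 358.7° ≈ 359°.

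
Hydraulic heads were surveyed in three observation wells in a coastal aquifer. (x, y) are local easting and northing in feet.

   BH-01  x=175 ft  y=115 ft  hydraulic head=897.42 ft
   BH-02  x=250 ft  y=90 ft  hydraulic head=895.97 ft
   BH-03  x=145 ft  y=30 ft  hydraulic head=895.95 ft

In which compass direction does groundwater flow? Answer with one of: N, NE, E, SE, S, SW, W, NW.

SE

Differences from BH-01: to BH-02 (Δx, Δy, Δh) = (75, -25, -1.45); to BH-03 = (-30, -85, -1.47).
Determinant of the coordinate differences = 75·(-85) − (-30)·(-25) = -7125.
∂h/∂x = [(-1.45)·(-85) − (-1.47)·(-25)] / -7125 = -0.01214
∂h/∂y = [75·(-1.47) − (-30)·(-1.45)] / -7125 = +0.02158
Flow = −∇h = (+0.01214 east, -0.02158 north), which points southeast.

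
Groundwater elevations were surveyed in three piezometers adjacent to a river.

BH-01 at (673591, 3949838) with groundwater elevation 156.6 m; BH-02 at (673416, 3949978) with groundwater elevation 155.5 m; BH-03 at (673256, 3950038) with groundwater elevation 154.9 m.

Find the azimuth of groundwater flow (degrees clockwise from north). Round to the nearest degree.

Differences from BH-01: to BH-02 (Δx, Δy, Δh) = (-175, 140, -1.1); to BH-03 = (-335, 200, -1.7).
Determinant of the coordinate differences = (-175)·200 − (-335)·140 = 11900.
∂h/∂x = [(-1.1)·200 − (-1.7)·140] / 11900 = +0.001513
∂h/∂y = [(-175)·(-1.7) − (-335)·(-1.1)] / 11900 = -0.005966
Flow direction (−∇h) has components (-0.001513 E, +0.005966 N).
Azimuth = atan2(E, N) = atan2(-0.001513, +0.005966) = 345.8° ≈ 346°.

346°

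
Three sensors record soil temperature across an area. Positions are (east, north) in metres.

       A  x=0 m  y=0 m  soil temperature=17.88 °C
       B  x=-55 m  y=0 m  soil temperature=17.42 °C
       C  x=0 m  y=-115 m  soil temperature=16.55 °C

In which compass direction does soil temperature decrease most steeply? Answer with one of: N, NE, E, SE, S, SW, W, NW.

∂T/∂x = (17.42 − 17.88) / (-55 − 0) = +0.008364
∂T/∂y = (16.55 − 17.88) / (-115 − 0) = +0.01157
Steepest decrease is along −∇f = (-0.008364 E, -0.01157 N) → southwest.

SW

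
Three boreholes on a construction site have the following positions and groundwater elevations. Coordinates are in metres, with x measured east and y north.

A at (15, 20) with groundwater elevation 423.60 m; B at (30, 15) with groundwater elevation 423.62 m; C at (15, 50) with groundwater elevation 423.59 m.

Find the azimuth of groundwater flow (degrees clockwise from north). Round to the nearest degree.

With h = a·x + b·y + c and A as origin, the differences give:
  15·a + (-5)·b = +0.02
  0·a + 30·b = -0.01
Eliminate b (×30 and ×(-5), subtract): 450·a = 0.550 → a = ∂h/∂x = +0.001222
Back-substitute: b = ∂h/∂y = -0.0003333.
Flow direction (−∇h) has components (-0.001222 E, +0.0003333 N).
Azimuth = atan2(E, N) = atan2(-0.001222, +0.0003333) = 285.3° ≈ 285°.

285°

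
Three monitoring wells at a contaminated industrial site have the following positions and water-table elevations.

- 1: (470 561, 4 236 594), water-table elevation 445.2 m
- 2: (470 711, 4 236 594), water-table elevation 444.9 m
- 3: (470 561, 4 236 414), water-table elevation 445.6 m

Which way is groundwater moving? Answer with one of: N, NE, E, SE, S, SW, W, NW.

∂h/∂x = (444.9 − 445.2) / (470711 − 470561) = -0.002000
∂h/∂y = (445.6 − 445.2) / (4236414 − 4236594) = -0.002222
Flow = −∇h = (+0.002000 east, +0.002222 north), which points northeast.

NE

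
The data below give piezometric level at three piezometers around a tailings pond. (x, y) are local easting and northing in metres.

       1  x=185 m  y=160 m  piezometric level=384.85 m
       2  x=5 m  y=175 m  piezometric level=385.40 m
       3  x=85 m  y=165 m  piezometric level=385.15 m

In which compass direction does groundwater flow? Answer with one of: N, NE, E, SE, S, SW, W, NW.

With h = a·x + b·y + c and 1 as origin, the differences give:
  (-180)·a + 15·b = +0.55
  (-100)·a + 5·b = +0.30
Eliminate b (×5 and ×15, subtract): 600·a = -1.750 → a = ∂h/∂x = -0.002917
Back-substitute: b = ∂h/∂y = +0.001667.
Flow = −∇h = (+0.002917 east, -0.001667 north), which points southeast.

SE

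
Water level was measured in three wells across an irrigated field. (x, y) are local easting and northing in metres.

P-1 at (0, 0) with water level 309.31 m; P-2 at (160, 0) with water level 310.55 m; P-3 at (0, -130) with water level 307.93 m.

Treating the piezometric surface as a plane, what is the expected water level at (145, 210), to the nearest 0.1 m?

∂h/∂x = (310.55 − 309.31) / (160 − 0) = +0.007750
∂h/∂y = (307.93 − 309.31) / (-130 − 0) = +0.01062
h(145, 210) = 309.31 + (+0.007750)·(145) + (+0.01062)·(210) = 309.31 +1.124 +2.229 = 312.663 m.

312.7 m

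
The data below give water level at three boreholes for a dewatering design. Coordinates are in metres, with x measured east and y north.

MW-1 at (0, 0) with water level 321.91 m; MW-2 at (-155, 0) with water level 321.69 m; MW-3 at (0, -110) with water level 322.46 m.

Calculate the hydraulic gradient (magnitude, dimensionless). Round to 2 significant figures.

∂h/∂x = (321.69 − 321.91) / (-155 − 0) = +0.001419
∂h/∂y = (322.46 − 321.91) / (-110 − 0) = -0.005000
|∇h| = √(0.001419² + -0.005000²) = 0.005197

0.0052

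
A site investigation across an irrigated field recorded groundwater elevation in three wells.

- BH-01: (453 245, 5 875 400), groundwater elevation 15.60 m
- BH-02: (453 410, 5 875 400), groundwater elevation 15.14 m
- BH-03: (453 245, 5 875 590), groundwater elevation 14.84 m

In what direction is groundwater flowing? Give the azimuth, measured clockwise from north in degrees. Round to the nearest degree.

∂h/∂x = (15.14 − 15.60) / (453410 − 453245) = -0.002788
∂h/∂y = (14.84 − 15.60) / (5875590 − 5875400) = -0.004000
Flow direction (−∇h) has components (+0.002788 E, +0.004000 N).
Azimuth = atan2(E, N) = atan2(+0.002788, +0.004000) = 34.9° ≈ 035°.

035°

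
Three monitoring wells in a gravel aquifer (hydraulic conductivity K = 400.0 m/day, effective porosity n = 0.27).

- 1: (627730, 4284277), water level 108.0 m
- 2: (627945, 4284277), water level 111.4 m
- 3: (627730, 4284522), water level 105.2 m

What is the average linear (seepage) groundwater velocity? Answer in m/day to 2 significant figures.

∂h/∂x = (111.4 − 108.0) / (627945 − 627730) = +0.01581
∂h/∂y = (105.2 − 108.0) / (4284522 − 4284277) = -0.01143
|∇h| = √(0.01581² + -0.01143²) = 0.01951
Seepage velocity v = K·i/n = 400.0 × 0.01951 / 0.27 = 28.9 m/day.

29 m/day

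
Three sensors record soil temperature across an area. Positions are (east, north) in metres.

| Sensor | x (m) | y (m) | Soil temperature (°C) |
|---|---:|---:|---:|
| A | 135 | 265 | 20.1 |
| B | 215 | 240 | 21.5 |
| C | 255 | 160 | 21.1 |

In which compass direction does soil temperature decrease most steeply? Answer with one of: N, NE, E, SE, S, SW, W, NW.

Three-point gradient (reference A): Δ to B = (80, -25, +1.4), Δ to C = (120, -105, +1.0).
∂T/∂x = +0.02259, ∂T/∂y = +0.01630 (det = -5400).
Steepest decrease is along −∇f = (-0.02259 E, -0.01630 N) → southwest.

SW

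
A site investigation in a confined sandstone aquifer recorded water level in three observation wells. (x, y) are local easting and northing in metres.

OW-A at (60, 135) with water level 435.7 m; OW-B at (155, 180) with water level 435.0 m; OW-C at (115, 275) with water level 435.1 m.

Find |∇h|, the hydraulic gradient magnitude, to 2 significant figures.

0.0068

Three-point gradient (reference OW-A): Δ to OW-B = (95, 45, -0.7), Δ to OW-C = (55, 140, -0.6).
∂h/∂x = -0.006559, ∂h/∂y = -0.001709 (det = 10825).
|∇h| = √(-0.006559² + -0.001709²) = 0.006778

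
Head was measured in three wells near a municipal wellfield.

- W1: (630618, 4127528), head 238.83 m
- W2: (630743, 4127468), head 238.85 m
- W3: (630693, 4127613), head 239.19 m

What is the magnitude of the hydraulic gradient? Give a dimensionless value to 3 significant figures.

0.00326

With h = a·x + b·y + c and W1 as origin, the differences give:
  125·a + (-60)·b = +0.02
  75·a + 85·b = +0.36
Eliminate b (×85 and ×(-60), subtract): 15125·a = 23.300 → a = ∂h/∂x = +0.001540
Back-substitute: b = ∂h/∂y = +0.002876.
|∇h| = √(0.001540² + 0.002876²) = 0.003262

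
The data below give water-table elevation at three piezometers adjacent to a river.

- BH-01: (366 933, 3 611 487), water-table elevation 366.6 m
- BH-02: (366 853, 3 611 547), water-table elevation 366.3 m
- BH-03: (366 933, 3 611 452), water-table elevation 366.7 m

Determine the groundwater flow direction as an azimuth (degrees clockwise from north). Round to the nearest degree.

331°

Differences from BH-01: to BH-02 (Δx, Δy, Δh) = (-80, 60, -0.3); to BH-03 = (0, -35, +0.1).
Solve a·Δx + b·Δy = Δh: det = (-80)·(-35) − 0·60 = 2800.
∂h/∂x = [(-0.3)·(-35) − (+0.1)·60] / 2800 = +0.001607
∂h/∂y = [(-80)·(+0.1) − 0·(-0.3)] / 2800 = -0.002857
Flow direction (−∇h) has components (-0.001607 E, +0.002857 N).
Azimuth = atan2(E, N) = atan2(-0.001607, +0.002857) = 330.6° ≈ 331°.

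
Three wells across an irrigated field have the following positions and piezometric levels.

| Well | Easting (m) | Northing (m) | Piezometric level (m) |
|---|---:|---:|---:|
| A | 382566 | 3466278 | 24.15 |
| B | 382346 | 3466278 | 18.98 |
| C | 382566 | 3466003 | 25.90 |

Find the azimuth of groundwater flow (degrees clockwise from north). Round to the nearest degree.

∂h/∂x = (18.98 − 24.15) / (382346 − 382566) = +0.02350
∂h/∂y = (25.90 − 24.15) / (3466003 − 3466278) = -0.006364
Flow direction (−∇h) has components (-0.02350 E, +0.006364 N).
Azimuth = atan2(E, N) = atan2(-0.02350, +0.006364) = 285.2° ≈ 285°.

285°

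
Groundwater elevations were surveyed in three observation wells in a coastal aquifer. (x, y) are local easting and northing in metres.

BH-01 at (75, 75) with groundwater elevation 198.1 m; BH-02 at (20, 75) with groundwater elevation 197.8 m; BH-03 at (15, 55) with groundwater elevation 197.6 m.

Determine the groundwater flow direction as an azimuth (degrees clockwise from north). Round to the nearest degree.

Three-point gradient (reference BH-01): Δ to BH-02 = (-55, 0, -0.3), Δ to BH-03 = (-60, -20, -0.5).
∂h/∂x = +0.005455, ∂h/∂y = +0.008636 (det = 1100).
Flow direction (−∇h) has components (-0.005455 E, -0.008636 N).
Azimuth = atan2(E, N) = atan2(-0.005455, -0.008636) = 212.3° ≈ 212°.

212°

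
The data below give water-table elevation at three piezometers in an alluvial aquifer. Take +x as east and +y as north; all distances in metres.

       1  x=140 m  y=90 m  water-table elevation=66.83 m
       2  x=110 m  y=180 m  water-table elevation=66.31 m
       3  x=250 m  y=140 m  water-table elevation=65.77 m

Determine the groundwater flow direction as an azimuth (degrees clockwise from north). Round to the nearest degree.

038°

Taking 1 as reference: 2−1 = (-30, 90, -0.52); 3−1 = (110, 50, -1.06).
Determinant of the coordinate differences = (-30)·50 − 110·90 = -11400.
∂h/∂x = [(-0.52)·50 − (-1.06)·90] / -11400 = -0.006088
∂h/∂y = [(-30)·(-1.06) − 110·(-0.52)] / -11400 = -0.007807
Flow direction (−∇h) has components (+0.006088 E, +0.007807 N).
Azimuth = atan2(E, N) = atan2(+0.006088, +0.007807) = 37.9° ≈ 038°.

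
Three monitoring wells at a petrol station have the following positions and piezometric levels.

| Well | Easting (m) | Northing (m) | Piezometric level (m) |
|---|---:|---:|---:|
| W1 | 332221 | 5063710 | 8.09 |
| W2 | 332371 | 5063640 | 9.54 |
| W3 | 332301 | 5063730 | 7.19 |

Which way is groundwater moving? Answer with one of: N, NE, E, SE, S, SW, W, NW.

N

With h = a·x + b·y + c and W1 as origin, the differences give:
  150·a + (-70)·b = +1.45
  80·a + 20·b = -0.90
Eliminate b (×20 and ×(-70), subtract): 8600·a = -34.000 → a = ∂h/∂x = -0.003953
Back-substitute: b = ∂h/∂y = -0.02919.
Flow = −∇h = (+0.003953 east, +0.02919 north), which points north.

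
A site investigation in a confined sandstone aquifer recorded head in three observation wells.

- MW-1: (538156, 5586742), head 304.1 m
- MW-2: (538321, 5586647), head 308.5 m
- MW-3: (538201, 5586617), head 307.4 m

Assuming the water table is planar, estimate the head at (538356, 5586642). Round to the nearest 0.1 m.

Differences from MW-1: to MW-2 (Δx, Δy, Δh) = (165, -95, +4.4); to MW-3 = (45, -125, +3.3).
Determinant of the coordinate differences = 165·(-125) − 45·(-95) = -16350.
∂h/∂x = [(+4.4)·(-125) − (+3.3)·(-95)] / -16350 = +0.01446
∂h/∂y = [165·(+3.3) − 45·(+4.4)] / -16350 = -0.02119
h(538356, 5586642) = 304.1 + (+0.01446)·(200) + (-0.02119)·(-100) = 304.1 +2.893 +2.119 = 309.112 m.

309.1 m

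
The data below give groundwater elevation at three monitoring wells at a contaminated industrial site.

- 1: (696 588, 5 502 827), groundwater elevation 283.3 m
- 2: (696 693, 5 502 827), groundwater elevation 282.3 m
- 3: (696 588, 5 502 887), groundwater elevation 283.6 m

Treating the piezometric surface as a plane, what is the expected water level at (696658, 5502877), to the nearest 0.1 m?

282.9 m

∂h/∂x = (282.3 − 283.3) / (696693 − 696588) = -0.009524
∂h/∂y = (283.6 − 283.3) / (5502887 − 5502827) = +0.005000
h(696658, 5502877) = 283.3 + (-0.009524)·(70) + (+0.005000)·(50) = 283.3 -0.667 +0.250 = 282.883 m.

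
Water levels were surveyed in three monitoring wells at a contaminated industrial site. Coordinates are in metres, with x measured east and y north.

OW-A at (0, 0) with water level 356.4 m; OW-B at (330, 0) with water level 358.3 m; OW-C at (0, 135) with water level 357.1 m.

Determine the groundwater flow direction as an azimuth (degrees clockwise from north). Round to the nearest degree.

∂h/∂x = (358.3 − 356.4) / (330 − 0) = +0.005758
∂h/∂y = (357.1 − 356.4) / (135 − 0) = +0.005185
Flow direction (−∇h) has components (-0.005758 E, -0.005185 N).
Azimuth = atan2(E, N) = atan2(-0.005758, -0.005185) = 228.0° ≈ 228°.

228°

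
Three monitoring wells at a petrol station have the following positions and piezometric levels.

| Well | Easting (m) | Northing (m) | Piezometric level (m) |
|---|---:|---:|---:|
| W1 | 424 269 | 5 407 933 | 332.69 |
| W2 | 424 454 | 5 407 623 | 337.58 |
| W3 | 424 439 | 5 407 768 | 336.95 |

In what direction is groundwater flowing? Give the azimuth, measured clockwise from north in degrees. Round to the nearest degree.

With h = a·x + b·y + c and W1 as origin, the differences give:
  185·a + (-310)·b = +4.89
  170·a + (-165)·b = +4.26
Eliminate b (×(-165) and ×(-310), subtract): 22175·a = 513.750 → a = ∂h/∂x = +0.02317
Back-substitute: b = ∂h/∂y = -0.001948.
Flow direction (−∇h) has components (-0.02317 E, +0.001948 N).
Azimuth = atan2(E, N) = atan2(-0.02317, +0.001948) = 274.8° ≈ 275°.

275°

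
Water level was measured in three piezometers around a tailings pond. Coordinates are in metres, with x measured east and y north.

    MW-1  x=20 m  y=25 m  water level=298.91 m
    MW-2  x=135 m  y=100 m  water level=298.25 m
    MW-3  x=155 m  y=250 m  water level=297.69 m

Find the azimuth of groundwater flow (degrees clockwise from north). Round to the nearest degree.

Differences from MW-1: to MW-2 (Δx, Δy, Δh) = (115, 75, -0.66); to MW-3 = (135, 225, -1.22).
Solve a·Δx + b·Δy = Δh: det = 115·225 − 135·75 = 15750.
∂h/∂x = [(-0.66)·225 − (-1.22)·75] / 15750 = -0.003619
∂h/∂y = [115·(-1.22) − 135·(-0.66)] / 15750 = -0.003251
Flow direction (−∇h) has components (+0.003619 E, +0.003251 N).
Azimuth = atan2(E, N) = atan2(+0.003619, +0.003251) = 48.1° ≈ 048°.

048°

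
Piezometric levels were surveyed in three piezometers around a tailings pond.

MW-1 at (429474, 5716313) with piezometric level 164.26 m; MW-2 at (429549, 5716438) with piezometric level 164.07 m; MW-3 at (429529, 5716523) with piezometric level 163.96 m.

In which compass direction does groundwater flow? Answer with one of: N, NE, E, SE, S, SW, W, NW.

N

Differences from MW-1: to MW-2 (Δx, Δy, Δh) = (75, 125, -0.19); to MW-3 = (55, 210, -0.30).
Determinant of the coordinate differences = 75·210 − 55·125 = 8875.
∂h/∂x = [(-0.19)·210 − (-0.30)·125] / 8875 = -0.0002704
∂h/∂y = [75·(-0.30) − 55·(-0.19)] / 8875 = -0.001358
Flow = −∇h = (+0.0002704 east, +0.001358 north), which points north.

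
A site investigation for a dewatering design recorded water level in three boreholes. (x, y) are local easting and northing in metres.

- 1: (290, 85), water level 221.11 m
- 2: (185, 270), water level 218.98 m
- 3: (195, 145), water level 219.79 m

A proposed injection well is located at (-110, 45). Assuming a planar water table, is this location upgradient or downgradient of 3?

Differences from 1: to 2 (Δx, Δy, Δh) = (-105, 185, -2.13); to 3 = (-95, 60, -1.32).
Determinant of the coordinate differences = (-105)·60 − (-95)·185 = 11275.
∂h/∂x = [(-2.13)·60 − (-1.32)·185] / 11275 = +0.01032
∂h/∂y = [(-105)·(-1.32) − (-95)·(-2.13)] / 11275 = -0.005654
Head at (-110, 45) = 221.11 + (+0.01032)·(-400) + (-0.005654)·(-40) = 217.21 m.
That is lower than the 219.79 m at 3, so the point is downgradient.

downgradient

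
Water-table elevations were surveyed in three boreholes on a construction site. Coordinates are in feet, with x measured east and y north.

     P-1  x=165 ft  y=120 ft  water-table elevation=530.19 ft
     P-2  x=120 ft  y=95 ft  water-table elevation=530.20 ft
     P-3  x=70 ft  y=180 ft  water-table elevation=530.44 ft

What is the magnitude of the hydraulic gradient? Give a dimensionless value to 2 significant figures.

0.0024

Differences from P-1: to P-2 (Δx, Δy, Δh) = (-45, -25, +0.01); to P-3 = (-95, 60, +0.25).
Solve a·Δx + b·Δy = Δh: det = (-45)·60 − (-95)·(-25) = -5075.
∂h/∂x = [(+0.01)·60 − (+0.25)·(-25)] / -5075 = -0.001350
∂h/∂y = [(-45)·(+0.25) − (-95)·(+0.01)] / -5075 = +0.002030
|∇h| = √(-0.001350² + 0.002030²) = 0.002438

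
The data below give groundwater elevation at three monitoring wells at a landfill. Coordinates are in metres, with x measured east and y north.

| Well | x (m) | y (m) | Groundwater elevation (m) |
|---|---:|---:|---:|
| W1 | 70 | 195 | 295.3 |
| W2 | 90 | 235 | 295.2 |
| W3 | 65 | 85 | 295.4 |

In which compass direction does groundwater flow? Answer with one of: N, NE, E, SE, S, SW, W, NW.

E

Taking W1 as reference: W2−W1 = (20, 40, -0.1); W3−W1 = (-5, -110, +0.1).
Determinant of the coordinate differences = 20·(-110) − (-5)·40 = -2000.
∂h/∂x = [(-0.1)·(-110) − (+0.1)·40] / -2000 = -0.003500
∂h/∂y = [20·(+0.1) − (-5)·(-0.1)] / -2000 = -0.0007500
Flow = −∇h = (+0.003500 east, +0.0007500 north), which points east.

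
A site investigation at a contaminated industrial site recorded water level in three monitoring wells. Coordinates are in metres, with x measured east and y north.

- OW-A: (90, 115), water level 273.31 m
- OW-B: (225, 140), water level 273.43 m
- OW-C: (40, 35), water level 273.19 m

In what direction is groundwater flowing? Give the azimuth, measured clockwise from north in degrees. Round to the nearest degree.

Taking OW-A as reference: OW-B−OW-A = (135, 25, +0.12); OW-C−OW-A = (-50, -80, -0.12).
Determinant of the coordinate differences = 135·(-80) − (-50)·25 = -9550.
∂h/∂x = [(+0.12)·(-80) − (-0.12)·25] / -9550 = +0.0006911
∂h/∂y = [135·(-0.12) − (-50)·(+0.12)] / -9550 = +0.001068
Flow direction (−∇h) has components (-0.0006911 E, -0.001068 N).
Azimuth = atan2(E, N) = atan2(-0.0006911, -0.001068) = 212.9° ≈ 213°.

213°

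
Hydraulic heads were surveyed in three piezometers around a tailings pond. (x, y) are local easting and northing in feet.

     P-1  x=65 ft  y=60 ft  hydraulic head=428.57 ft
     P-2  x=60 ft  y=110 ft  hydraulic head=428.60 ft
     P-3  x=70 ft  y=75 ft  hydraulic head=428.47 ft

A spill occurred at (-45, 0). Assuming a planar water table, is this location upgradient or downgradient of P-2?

upgradient

Taking P-1 as reference: P-2−P-1 = (-5, 50, +0.03); P-3−P-1 = (5, 15, -0.10).
Determinant of the coordinate differences = (-5)·15 − 5·50 = -325.
∂h/∂x = [(+0.03)·15 − (-0.10)·50] / -325 = -0.01677
∂h/∂y = [(-5)·(-0.10) − 5·(+0.03)] / -325 = -0.001077
Head at (-45, 0) = 428.57 + (-0.01677)·(-110) + (-0.001077)·(-60) = 430.48 ft.
That is higher than the 428.60 ft at P-2, so the point is upgradient.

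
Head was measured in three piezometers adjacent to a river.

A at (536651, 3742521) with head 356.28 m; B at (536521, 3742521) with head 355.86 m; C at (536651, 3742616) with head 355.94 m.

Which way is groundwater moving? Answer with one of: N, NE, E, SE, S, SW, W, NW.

∂h/∂x = (355.86 − 356.28) / (536521 − 536651) = +0.003231
∂h/∂y = (355.94 − 356.28) / (3742616 − 3742521) = -0.003579
Flow = −∇h = (-0.003231 east, +0.003579 north), which points northwest.

NW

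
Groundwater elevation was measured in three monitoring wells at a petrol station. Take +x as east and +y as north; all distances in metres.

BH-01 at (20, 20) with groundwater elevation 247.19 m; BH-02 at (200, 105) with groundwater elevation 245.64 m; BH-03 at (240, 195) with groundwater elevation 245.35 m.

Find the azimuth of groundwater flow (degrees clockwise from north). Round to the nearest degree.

095°

Differences from BH-01: to BH-02 (Δx, Δy, Δh) = (180, 85, -1.55); to BH-03 = (220, 175, -1.84).
Solve a·Δx + b·Δy = Δh: det = 180·175 − 220·85 = 12800.
∂h/∂x = [(-1.55)·175 − (-1.84)·85] / 12800 = -0.008973
∂h/∂y = [180·(-1.84) − 220·(-1.55)] / 12800 = +0.0007656
Flow direction (−∇h) has components (+0.008973 E, -0.0007656 N).
Azimuth = atan2(E, N) = atan2(+0.008973, -0.0007656) = 94.9° ≈ 095°.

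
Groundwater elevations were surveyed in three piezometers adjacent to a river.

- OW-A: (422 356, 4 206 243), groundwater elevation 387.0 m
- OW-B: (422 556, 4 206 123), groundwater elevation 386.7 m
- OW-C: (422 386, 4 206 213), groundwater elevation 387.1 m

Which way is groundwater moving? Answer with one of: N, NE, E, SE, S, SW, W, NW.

NE

Taking OW-A as reference: OW-B−OW-A = (200, -120, -0.3); OW-C−OW-A = (30, -30, +0.1).
Determinant of the coordinate differences = 200·(-30) − 30·(-120) = -2400.
∂h/∂x = [(-0.3)·(-30) − (+0.1)·(-120)] / -2400 = -0.008750
∂h/∂y = [200·(+0.1) − 30·(-0.3)] / -2400 = -0.01208
Flow = −∇h = (+0.008750 east, +0.01208 north), which points northeast.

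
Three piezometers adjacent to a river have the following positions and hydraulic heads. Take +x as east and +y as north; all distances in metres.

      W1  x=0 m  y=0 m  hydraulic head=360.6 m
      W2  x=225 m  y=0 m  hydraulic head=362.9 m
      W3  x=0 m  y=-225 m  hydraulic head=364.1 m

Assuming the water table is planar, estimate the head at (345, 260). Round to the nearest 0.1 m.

360.1 m

∂h/∂x = (362.9 − 360.6) / (225 − 0) = +0.01022
∂h/∂y = (364.1 − 360.6) / (-225 − 0) = -0.01556
h(345, 260) = 360.6 + (+0.01022)·(345) + (-0.01556)·(260) = 360.6 +3.527 -4.044 = 360.082 m.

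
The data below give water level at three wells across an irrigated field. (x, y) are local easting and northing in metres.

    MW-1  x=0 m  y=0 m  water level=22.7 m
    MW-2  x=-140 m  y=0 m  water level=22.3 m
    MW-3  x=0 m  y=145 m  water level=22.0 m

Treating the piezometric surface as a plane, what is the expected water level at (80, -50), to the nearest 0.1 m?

23.2 m

∂h/∂x = (22.3 − 22.7) / (-140 − 0) = +0.002857
∂h/∂y = (22.0 − 22.7) / (145 − 0) = -0.004828
h(80, -50) = 22.7 + (+0.002857)·(80) + (-0.004828)·(-50) = 22.7 +0.229 +0.241 = 23.170 m.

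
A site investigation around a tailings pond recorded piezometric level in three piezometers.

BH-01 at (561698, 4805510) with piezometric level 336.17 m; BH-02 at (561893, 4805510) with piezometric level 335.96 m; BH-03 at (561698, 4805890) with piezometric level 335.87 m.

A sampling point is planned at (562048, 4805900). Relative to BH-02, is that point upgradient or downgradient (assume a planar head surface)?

downgradient

∂h/∂x = (335.96 − 336.17) / (561893 − 561698) = -0.001077
∂h/∂y = (335.87 − 336.17) / (4805890 − 4805510) = -0.0007895
Head at (562048, 4805900) = 336.17 + (-0.001077)·(350) + (-0.0007895)·(390) = 335.49 m.
That is lower than the 335.96 m at BH-02, so the point is downgradient.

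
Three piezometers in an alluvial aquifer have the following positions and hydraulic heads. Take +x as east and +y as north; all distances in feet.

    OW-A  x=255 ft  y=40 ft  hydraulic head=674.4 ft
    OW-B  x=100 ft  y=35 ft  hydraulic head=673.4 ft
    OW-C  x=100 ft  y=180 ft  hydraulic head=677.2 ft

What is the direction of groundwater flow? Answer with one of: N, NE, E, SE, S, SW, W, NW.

With h = a·x + b·y + c and OW-A as origin, the differences give:
  (-155)·a + (-5)·b = -1.0
  (-155)·a + 140·b = +2.8
Eliminate b (×140 and ×(-5), subtract): -22475·a = -126.00 → a = ∂h/∂x = +0.005606
Back-substitute: b = ∂h/∂y = +0.02621.
Flow = −∇h = (-0.005606 east, -0.02621 north), which points south.

S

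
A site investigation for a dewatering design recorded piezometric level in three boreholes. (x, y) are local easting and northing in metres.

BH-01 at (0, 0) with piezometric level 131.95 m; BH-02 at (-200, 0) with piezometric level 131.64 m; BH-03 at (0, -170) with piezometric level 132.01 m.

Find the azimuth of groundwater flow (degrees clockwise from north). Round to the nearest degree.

∂h/∂x = (131.64 − 131.95) / (-200 − 0) = +0.001550
∂h/∂y = (132.01 − 131.95) / (-170 − 0) = -0.0003529
Flow direction (−∇h) has components (-0.001550 E, +0.0003529 N).
Azimuth = atan2(E, N) = atan2(-0.001550, +0.0003529) = 282.8° ≈ 283°.

283°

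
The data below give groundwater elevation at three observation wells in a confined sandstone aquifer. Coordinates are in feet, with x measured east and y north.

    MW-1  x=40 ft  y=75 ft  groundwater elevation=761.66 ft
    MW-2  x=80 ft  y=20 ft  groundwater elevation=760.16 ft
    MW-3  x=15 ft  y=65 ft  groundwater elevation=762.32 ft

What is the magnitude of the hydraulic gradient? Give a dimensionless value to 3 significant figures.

0.0296

Differences from MW-1: to MW-2 (Δx, Δy, Δh) = (40, -55, -1.50); to MW-3 = (-25, -10, +0.66).
Solve a·Δx + b·Δy = Δh: det = 40·(-10) − (-25)·(-55) = -1775.
∂h/∂x = [(-1.50)·(-10) − (+0.66)·(-55)] / -1775 = -0.02890
∂h/∂y = [40·(+0.66) − (-25)·(-1.50)] / -1775 = +0.006254
|∇h| = √(-0.02890² + 0.006254²) = 0.02957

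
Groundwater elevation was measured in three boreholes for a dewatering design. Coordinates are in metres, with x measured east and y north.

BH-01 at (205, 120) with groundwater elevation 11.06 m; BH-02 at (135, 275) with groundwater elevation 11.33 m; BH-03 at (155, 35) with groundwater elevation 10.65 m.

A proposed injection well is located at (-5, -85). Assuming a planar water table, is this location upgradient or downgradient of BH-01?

downgradient

Three-point gradient (reference BH-01): Δ to BH-02 = (-70, 155, +0.27), Δ to BH-03 = (-50, -85, -0.41).
∂h/∂x = +0.002964, ∂h/∂y = +0.003080 (det = 13700).
Head at (-5, -85) = 11.06 + (+0.002964)·(-210) + (+0.003080)·(-205) = 9.81 m.
That is lower than the 11.06 m at BH-01, so the point is downgradient.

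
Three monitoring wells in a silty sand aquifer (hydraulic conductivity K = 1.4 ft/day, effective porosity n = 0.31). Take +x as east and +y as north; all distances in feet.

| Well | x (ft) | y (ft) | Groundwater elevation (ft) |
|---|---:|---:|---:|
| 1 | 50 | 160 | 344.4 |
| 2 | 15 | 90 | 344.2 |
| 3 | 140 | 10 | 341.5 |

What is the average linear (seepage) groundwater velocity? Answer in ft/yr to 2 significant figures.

30 ft/yr

Taking 1 as reference: 2−1 = (-35, -70, -0.2); 3−1 = (90, -150, -2.9).
Solve a·Δx + b·Δy = Δh: det = (-35)·(-150) − 90·(-70) = 11550.
∂h/∂x = [(-0.2)·(-150) − (-2.9)·(-70)] / 11550 = -0.01498
∂h/∂y = [(-35)·(-2.9) − 90·(-0.2)] / 11550 = +0.01035
|∇h| = √(-0.01498² + 0.01035²) = 0.01821
Seepage velocity v = K·i/n = 1.4 × 0.01821 / 0.31 = 0.08224 ft/day = 30.04 ft/yr.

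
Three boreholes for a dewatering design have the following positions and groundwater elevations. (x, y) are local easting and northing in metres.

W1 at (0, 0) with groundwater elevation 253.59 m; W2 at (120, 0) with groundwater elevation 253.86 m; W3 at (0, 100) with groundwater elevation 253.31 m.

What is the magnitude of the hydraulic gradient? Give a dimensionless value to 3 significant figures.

∂h/∂x = (253.86 − 253.59) / (120 − 0) = +0.002250
∂h/∂y = (253.31 − 253.59) / (100 − 0) = -0.002800
|∇h| = √(0.002250² + -0.002800²) = 0.003592

0.00359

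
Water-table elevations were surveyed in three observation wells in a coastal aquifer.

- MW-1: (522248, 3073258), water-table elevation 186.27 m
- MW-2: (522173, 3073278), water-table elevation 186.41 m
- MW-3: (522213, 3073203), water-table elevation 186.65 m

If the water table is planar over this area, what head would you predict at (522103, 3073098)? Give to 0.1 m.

Taking MW-1 as reference: MW-2−MW-1 = (-75, 20, +0.14); MW-3−MW-1 = (-35, -55, +0.38).
Determinant of the coordinate differences = (-75)·(-55) − (-35)·20 = 4825.
∂h/∂x = [(+0.14)·(-55) − (+0.38)·20] / 4825 = -0.003171
∂h/∂y = [(-75)·(+0.38) − (-35)·(+0.14)] / 4825 = -0.004891
h(522103, 3073098) = 186.27 + (-0.003171)·(-145) + (-0.004891)·(-160) = 186.27 +0.460 +0.783 = 187.512 m.

187.5 m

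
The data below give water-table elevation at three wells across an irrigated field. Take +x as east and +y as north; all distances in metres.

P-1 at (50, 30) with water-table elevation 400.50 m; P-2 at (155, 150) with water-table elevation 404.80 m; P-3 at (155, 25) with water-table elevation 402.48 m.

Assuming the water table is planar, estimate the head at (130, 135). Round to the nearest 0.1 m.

404.0 m

Taking P-1 as reference: P-2−P-1 = (105, 120, +4.30); P-3−P-1 = (105, -5, +1.98).
Solve a·Δx + b·Δy = Δh: det = 105·(-5) − 105·120 = -13125.
∂h/∂x = [(+4.30)·(-5) − (+1.98)·120] / -13125 = +0.01974
∂h/∂y = [105·(+1.98) − 105·(+4.30)] / -13125 = +0.01856
h(130, 135) = 400.50 + (+0.01974)·(80) + (+0.01856)·(105) = 400.50 +1.579 +1.949 = 404.028 m.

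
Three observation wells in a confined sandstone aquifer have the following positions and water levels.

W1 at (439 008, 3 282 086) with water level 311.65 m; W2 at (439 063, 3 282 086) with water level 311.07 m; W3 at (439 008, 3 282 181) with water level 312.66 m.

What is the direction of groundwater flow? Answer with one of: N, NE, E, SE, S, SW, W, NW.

SE

∂h/∂x = (311.07 − 311.65) / (439063 − 439008) = -0.01055
∂h/∂y = (312.66 − 311.65) / (3282181 − 3282086) = +0.01063
Flow = −∇h = (+0.01055 east, -0.01063 north), which points southeast.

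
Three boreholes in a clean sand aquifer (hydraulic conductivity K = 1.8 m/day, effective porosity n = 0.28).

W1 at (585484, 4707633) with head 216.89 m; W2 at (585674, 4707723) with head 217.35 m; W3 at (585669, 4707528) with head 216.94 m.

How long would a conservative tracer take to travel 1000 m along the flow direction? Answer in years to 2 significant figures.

With h = a·x + b·y + c and W1 as origin, the differences give:
  190·a + 90·b = +0.46
  185·a + (-105)·b = +0.05
Eliminate b (×(-105) and ×90, subtract): -36600·a = -52.800 → a = ∂h/∂x = +0.001443
Back-substitute: b = ∂h/∂y = +0.002066.
|∇h| = √(0.001443² + 0.002066²) = 0.00252
Seepage velocity v = K·i/n = 1.8 × 0.00252 / 0.28 = 0.0162 m/day.
t = 1000 / 0.0162 = 6.173e+04 days = 169 years.

170 years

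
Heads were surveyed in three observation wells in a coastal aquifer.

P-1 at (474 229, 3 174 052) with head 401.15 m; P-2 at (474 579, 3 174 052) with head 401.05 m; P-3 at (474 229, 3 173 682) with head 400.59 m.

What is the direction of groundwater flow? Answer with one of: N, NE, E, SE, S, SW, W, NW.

S

∂h/∂x = (401.05 − 401.15) / (474579 − 474229) = -0.0002857
∂h/∂y = (400.59 − 401.15) / (3173682 − 3174052) = +0.001514
Flow = −∇h = (+0.0002857 east, -0.001514 north), which points south.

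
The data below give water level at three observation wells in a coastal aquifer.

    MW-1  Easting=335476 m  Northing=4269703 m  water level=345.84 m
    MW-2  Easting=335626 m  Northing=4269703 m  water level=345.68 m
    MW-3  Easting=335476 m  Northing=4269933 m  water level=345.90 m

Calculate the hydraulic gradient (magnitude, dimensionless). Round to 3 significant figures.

0.00110

∂h/∂x = (345.68 − 345.84) / (335626 − 335476) = -0.001067
∂h/∂y = (345.90 − 345.84) / (4269933 − 4269703) = +0.0002609
|∇h| = √(-0.001067² + 0.0002609²) = 0.001098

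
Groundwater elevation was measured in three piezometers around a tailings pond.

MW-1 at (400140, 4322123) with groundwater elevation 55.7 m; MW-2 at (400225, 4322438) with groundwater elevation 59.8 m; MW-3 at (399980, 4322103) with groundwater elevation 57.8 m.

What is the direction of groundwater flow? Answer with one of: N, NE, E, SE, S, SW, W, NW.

Three-point gradient (reference MW-1): Δ to MW-2 = (85, 315, +4.1), Δ to MW-3 = (-160, -20, +2.1).
∂h/∂x = -0.01527, ∂h/∂y = +0.01714 (det = 48700).
Flow = −∇h = (+0.01527 east, -0.01714 north), which points southeast.

SE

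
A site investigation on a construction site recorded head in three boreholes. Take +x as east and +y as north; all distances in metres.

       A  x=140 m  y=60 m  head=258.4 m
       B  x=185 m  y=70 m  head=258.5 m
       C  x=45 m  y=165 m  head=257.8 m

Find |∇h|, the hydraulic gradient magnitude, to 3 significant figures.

0.00424

With h = a·x + b·y + c and A as origin, the differences give:
  45·a + 10·b = +0.1
  (-95)·a + 105·b = -0.6
Eliminate b (×105 and ×10, subtract): 5675·a = 16.50 → a = ∂h/∂x = +0.002907
Back-substitute: b = ∂h/∂y = -0.003084.
|∇h| = √(0.002907² + -0.003084²) = 0.004238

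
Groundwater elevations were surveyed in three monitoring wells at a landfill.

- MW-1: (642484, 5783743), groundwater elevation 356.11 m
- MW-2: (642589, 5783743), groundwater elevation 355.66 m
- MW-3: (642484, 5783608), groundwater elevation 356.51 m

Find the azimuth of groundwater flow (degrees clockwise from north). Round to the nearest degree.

∂h/∂x = (355.66 − 356.11) / (642589 − 642484) = -0.004286
∂h/∂y = (356.51 − 356.11) / (5783608 − 5783743) = -0.002963
Flow direction (−∇h) has components (+0.004286 E, +0.002963 N).
Azimuth = atan2(E, N) = atan2(+0.004286, +0.002963) = 55.3° ≈ 055°.

055°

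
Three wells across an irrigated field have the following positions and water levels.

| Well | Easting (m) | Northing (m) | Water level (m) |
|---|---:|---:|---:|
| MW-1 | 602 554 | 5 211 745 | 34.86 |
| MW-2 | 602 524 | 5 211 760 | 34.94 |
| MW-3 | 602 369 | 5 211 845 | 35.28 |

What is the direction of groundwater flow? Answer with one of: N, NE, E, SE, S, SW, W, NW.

With h = a·x + b·y + c and MW-1 as origin, the differences give:
  (-30)·a + 15·b = +0.08
  (-185)·a + 100·b = +0.42
Eliminate b (×100 and ×15, subtract): -225·a = 1.700 → a = ∂h/∂x = -0.007556
Back-substitute: b = ∂h/∂y = -0.009778.
Flow = −∇h = (+0.007556 east, +0.009778 north), which points northeast.

NE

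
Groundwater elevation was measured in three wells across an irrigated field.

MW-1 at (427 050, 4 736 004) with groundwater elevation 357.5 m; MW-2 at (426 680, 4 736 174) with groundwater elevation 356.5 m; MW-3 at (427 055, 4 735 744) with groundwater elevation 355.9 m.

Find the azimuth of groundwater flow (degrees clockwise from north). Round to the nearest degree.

Three-point gradient (reference MW-1): Δ to MW-2 = (-370, 170, -1.0), Δ to MW-3 = (5, -260, -1.6).
∂h/∂x = +0.005579, ∂h/∂y = +0.006261 (det = 95350).
Flow direction (−∇h) has components (-0.005579 E, -0.006261 N).
Azimuth = atan2(E, N) = atan2(-0.005579, -0.006261) = 221.7° ≈ 222°.

222°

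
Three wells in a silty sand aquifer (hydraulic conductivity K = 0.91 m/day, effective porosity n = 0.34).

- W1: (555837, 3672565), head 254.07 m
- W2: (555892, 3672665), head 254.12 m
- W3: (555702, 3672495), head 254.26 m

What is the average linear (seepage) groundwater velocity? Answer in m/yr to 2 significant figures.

2.9 m/yr

Taking W1 as reference: W2−W1 = (55, 100, +0.05); W3−W1 = (-135, -70, +0.19).
Solve a·Δx + b·Δy = Δh: det = 55·(-70) − (-135)·100 = 9650.
∂h/∂x = [(+0.05)·(-70) − (+0.19)·100] / 9650 = -0.002332
∂h/∂y = [55·(+0.19) − (-135)·(+0.05)] / 9650 = +0.001782
|∇h| = √(-0.002332² + 0.001782²) = 0.002935
Seepage velocity v = K·i/n = 0.91 × 0.002935 / 0.34 = 0.007855 m/day = 2.869 m/yr.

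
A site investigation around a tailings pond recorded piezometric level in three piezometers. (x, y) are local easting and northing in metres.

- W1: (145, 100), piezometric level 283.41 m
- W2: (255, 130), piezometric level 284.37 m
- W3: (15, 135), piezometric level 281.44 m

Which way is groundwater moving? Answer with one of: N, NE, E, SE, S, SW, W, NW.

Differences from W1: to W2 (Δx, Δy, Δh) = (110, 30, +0.96); to W3 = (-130, 35, -1.97).
Determinant of the coordinate differences = 110·35 − (-130)·30 = 7750.
∂h/∂x = [(+0.96)·35 − (-1.97)·30] / 7750 = +0.01196
∂h/∂y = [110·(-1.97) − (-130)·(+0.96)] / 7750 = -0.01186
Flow = −∇h = (-0.01196 east, +0.01186 north), which points northwest.

NW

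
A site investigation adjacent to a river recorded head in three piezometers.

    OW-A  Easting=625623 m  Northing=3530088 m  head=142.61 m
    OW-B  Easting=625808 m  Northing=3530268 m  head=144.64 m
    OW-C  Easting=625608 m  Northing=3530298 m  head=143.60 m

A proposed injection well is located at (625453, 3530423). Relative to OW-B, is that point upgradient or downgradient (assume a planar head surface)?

downgradient

Differences from OW-A: to OW-B (Δx, Δy, Δh) = (185, 180, +2.03); to OW-C = (-15, 210, +0.99).
Solve a·Δx + b·Δy = Δh: det = 185·210 − (-15)·180 = 41550.
∂h/∂x = [(+2.03)·210 − (+0.99)·180] / 41550 = +0.005971
∂h/∂y = [185·(+0.99) − (-15)·(+2.03)] / 41550 = +0.005141
Head at (625453, 3530423) = 142.61 + (+0.005971)·(-170) + (+0.005141)·(335) = 143.32 m.
That is lower than the 144.64 m at OW-B, so the point is downgradient.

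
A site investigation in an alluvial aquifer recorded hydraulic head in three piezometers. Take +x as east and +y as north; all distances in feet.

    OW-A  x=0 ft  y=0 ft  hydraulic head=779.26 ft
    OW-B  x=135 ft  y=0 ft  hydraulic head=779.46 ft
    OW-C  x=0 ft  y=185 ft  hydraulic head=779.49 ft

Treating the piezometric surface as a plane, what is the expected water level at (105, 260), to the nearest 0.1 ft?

∂h/∂x = (779.46 − 779.26) / (135 − 0) = +0.001481
∂h/∂y = (779.49 − 779.26) / (185 − 0) = +0.001243
h(105, 260) = 779.26 + (+0.001481)·(105) + (+0.001243)·(260) = 779.26 +0.156 +0.323 = 779.739 ft.

779.7 ft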